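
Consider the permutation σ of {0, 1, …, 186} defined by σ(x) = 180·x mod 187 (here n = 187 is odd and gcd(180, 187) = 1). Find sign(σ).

-1

Orbit of 92 under x↦180x: [92, 104, 20, 47, 45, 59, 148]… (length divides ord_187(180)).
Cycle type of π: 80×2 + 16 + 5×2 + 1; total 6 cycles.
sign(π) = (−1)^{n − #cycles} = (−1)^{187−6} = (−1)^181 = -1.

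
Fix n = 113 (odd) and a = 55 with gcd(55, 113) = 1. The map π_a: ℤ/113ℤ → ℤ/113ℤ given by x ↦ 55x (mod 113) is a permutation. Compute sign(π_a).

-1

Trace 68: π^k(68) = [68, 11, 40, 53, 90, 91, 33] for k=0..6.
2 cycles of lengths [112, 1].
Σ(ℓ_i−1) = 113−2 = 111; sign = (−1)^111 = -1.
(55|113)_J = -1 (Zolotarev's lemma cross-check).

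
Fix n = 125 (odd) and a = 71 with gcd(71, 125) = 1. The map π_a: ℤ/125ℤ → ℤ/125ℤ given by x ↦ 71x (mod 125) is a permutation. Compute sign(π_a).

Trace 61: π^k(61) = [61, 81, 1, 71, 41, 36, 56] for k=0..6.
Cycle lengths of π_71 on ℤ/125ℤ: [25, 25, 25, 25, 5, 5, 5, 5, 1, 1, 1, 1, 1]; 13 cycles in total.
13 cycles on 125: each ℓ→(−1)^(ℓ−1), product (−1)^112 = +1.
The Jacobi symbol (71|125) = +1 (Zolotarev) agrees.

+1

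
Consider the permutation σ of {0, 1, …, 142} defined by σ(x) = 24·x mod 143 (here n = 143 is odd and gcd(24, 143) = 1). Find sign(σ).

+1

Trace 14: π^k(14) = [14, 50, 56, 57, 81, 85, 38] for k=0..6.
The orbit structure of x ↦ 24x mod 143: 5 orbits of sizes [60, 60, 12, 10, 1].
143 − 5 = 138 transpositions; sign(π) = (−1)^138 = +1.
Check: (24/143) = +1 by Zolotarev.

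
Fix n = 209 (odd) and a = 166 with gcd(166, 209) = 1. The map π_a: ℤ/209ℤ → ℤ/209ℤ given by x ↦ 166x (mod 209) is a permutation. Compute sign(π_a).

-1

Start at x=188: 188 → 67 → 45 → 155 → 23 → 56 → 100 → … (one orbit).
22 cycles of lengths [18, 18, 18, 18, 18, 18, 18, 18, 18, 18, 18, 1, 1, 1, 1, 1, 1, 1, 1, 1, 1, 1].
n − c = 209 − 22 = 187; sign = (−1)^187 = -1.
Check: (166/209) = -1 by Zolotarev.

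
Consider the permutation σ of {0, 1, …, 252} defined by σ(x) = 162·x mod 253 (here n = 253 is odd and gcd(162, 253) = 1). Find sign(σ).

Orbit of 24 under x↦162x: [24, 93, 139, 1, 162, 185, 116]… (length divides ord_253(162)).
π_162 has 46 disjoint cycles with lengths [10, 10, 10, 10, 10, 10, 10, 10, 10, 10, 10, 10, 10, 10, 10, 10, 10, 10, 10, 10, 10, 10, 10, 1, 1, 1, 1, 1, 1, 1, 1, 1, 1, 1, 1, 1, 1, 1, 1, 1, 1, 1, 1, 1, 1, 1] on {0,…,252}.
253 − 46 = 207 transpositions; sign(π) = (−1)^207 = -1.
The Jacobi symbol (162|253) = -1 (Zolotarev) agrees.

-1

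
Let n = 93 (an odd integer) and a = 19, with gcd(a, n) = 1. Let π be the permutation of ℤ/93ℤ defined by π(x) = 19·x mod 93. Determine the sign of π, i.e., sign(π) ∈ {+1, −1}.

Orbit of 10 under x↦19x: [10, 4, 76, 49, 1, 19, 82]… (length divides ord_93(19)).
Decompose π into cycles: lengths [15, 15, 15, 15, 15, 15, 1, 1, 1] (9 cycles, including the fixed point 0).
93 − 9 = 84 transpositions; sign(π) = (−1)^84 = +1.
Via Zolotarev, sign(π_{19}) = (19|93) = +1.

+1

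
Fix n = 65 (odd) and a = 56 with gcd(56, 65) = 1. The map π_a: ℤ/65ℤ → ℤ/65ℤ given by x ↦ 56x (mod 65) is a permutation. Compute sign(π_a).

Orbit of 56 under x↦56x: [56, 16, 51, 61, 36, 1]… (length divides ord_65(56)).
15 cycles of lengths [6, 6, 6, 6, 6, 6, 6, 6, 6, 6, 1, 1, 1, 1, 1].
With 15 cycles on 65 points, sign = (−1)^{65−15} = +1.
(56|65)_J = +1 (Zolotarev's lemma cross-check).

+1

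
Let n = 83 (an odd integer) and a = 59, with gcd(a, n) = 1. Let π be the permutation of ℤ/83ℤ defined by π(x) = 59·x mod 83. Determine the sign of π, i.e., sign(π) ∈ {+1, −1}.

Orbit of 51 under x↦59x: [51, 21, 77, 61, 30, 27, 16]… (length divides ord_83(59)).
Decompose π into cycles: lengths [41, 41, 1] (3 cycles, including the fixed point 0).
Σ(ℓ_i−1) = 83−3 = 80; sign = (−1)^80 = +1.
The Jacobi symbol (59|83) = +1 (Zolotarev) agrees.

+1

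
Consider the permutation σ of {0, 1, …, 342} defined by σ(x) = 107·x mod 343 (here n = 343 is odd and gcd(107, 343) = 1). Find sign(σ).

+1

Start at x=74: 74 → 29 → 16 → 340 → 22 → 296 → 116 → … (one orbit).
The orbit structure of x ↦ 107x mod 343: 7 orbits of sizes [147, 147, 21, 21, 3, 3, 1].
With 7 cycles on 343 points, sign = (−1)^{343−7} = +1.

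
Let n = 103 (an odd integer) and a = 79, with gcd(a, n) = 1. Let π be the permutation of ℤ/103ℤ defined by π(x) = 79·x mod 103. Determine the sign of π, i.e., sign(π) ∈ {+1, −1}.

Orbit of 61 under x↦79x: [61, 81, 13, 100, 72, 23, 66]… (length divides ord_103(79)).
π_79 has 7 disjoint cycles with lengths [17, 17, 17, 17, 17, 17, 1] on {0,…,102}.
sign(π) = (−1)^{n − #cycles} = (−1)^{103−7} = (−1)^96 = +1.

+1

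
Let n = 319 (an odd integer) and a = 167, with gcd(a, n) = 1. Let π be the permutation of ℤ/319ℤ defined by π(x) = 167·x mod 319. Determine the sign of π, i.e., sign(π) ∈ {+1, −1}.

-1

Start at x=1: 1 → 167 → 136 → 63 → 313 → 274 → 141 → … (one orbit).
Cycle type of π: 70×4 + 14×2 + 10 + 1; total 8 cycles.
sign(π) = (−1)^{n − #cycles} = (−1)^{319−8} = (−1)^311 = -1.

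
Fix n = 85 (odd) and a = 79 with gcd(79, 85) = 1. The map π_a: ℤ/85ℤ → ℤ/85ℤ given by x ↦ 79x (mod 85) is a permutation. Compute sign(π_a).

-1

Start at x=24: 24 → 26 → 14 → 1 → 79 → 36 → 39 → … (one orbit).
Decompose π into cycles: lengths [16, 16, 16, 16, 16, 2, 2, 1] (8 cycles, including the fixed point 0).
8 cycles on 85: each ℓ→(−1)^(ℓ−1), product (−1)^77 = -1.
Zolotarev: (79|85) = -1, matching the cycle-count sign.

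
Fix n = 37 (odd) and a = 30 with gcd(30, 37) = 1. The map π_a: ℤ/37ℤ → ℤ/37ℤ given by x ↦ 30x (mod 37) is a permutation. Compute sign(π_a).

+1

Orbit of 16 under x↦30x: [16, 36, 7, 25, 10, 4, 9]… (length divides ord_37(30)).
Cycle type of π: 18×2 + 1; total 3 cycles.
sign(π) = (−1)^{n − #cycles} = (−1)^{37−3} = (−1)^34 = +1.
Check: (30/37) = +1 by Zolotarev.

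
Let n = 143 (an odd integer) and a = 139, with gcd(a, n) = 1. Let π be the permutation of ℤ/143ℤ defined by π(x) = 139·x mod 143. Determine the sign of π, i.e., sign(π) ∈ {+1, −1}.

-1

Start at x=42: 42 → 118 → 100 → 29 → 27 → 35 → 3 → … (one orbit).
The orbit structure of x ↦ 139x mod 143: 10 orbits of sizes [30, 30, 30, 30, 10, 3, 3, 3, 3, 1].
143 − 10 = 133 transpositions; sign(π) = (−1)^133 = -1.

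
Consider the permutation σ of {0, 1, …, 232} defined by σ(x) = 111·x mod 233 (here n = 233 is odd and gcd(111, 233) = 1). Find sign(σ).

-1

Trace 201: π^k(201) = [201, 176, 197, 198, 76, 48, 202] for k=0..6.
Cycle type of π: 232 + 1; total 2 cycles.
Σ(ℓ_i−1) = 233−2 = 231; sign = (−1)^231 = -1.
Via Zolotarev, sign(π_{111}) = (111|233) = -1.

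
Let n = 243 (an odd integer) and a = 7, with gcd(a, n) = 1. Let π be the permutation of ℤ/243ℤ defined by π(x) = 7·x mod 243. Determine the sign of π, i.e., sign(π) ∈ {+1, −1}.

+1

Orbit of 112 under x↦7x: [112, 55, 142, 22, 154, 106, 13]… (length divides ord_243(7)).
11 cycles of lengths [81, 81, 27, 27, 9, 9, 3, 3, 1, 1, 1].
243 − 11 = 232 transpositions; sign(π) = (−1)^232 = +1.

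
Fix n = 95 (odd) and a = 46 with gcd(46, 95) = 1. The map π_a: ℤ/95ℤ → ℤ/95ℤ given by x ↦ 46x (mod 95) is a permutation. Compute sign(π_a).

Trace 26: π^k(26) = [26, 56, 11, 31, 1, 46] for k=0..5.
Cycle lengths of π_46 on ℤ/95ℤ: [6, 6, 6, 6, 6, 6, 6, 6, 6, 6, 6, 6, 6, 6, 6, 1, 1, 1, 1, 1]; 20 cycles in total.
Σ(ℓ_i−1) = 95−20 = 75; sign = (−1)^75 = -1.
The Jacobi symbol (46|95) = -1 (Zolotarev) agrees.

-1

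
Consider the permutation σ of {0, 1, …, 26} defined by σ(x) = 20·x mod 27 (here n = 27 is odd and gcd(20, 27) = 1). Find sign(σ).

Start at x=25: 25 → 14 → 10 → 11 → 4 → 26 → 7 → … (one orbit).
The orbit structure of x ↦ 20x mod 27: 4 orbits of sizes [18, 6, 2, 1].
Σ(ℓ_i−1) = 27−4 = 23; sign = (−1)^23 = -1.

-1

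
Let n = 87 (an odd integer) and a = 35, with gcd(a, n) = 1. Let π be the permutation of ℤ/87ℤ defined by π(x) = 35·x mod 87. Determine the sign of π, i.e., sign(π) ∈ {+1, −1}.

Start at x=16: 16 → 38 → 25 → 5 → 1 → 35 → 7 → … (one orbit).
The orbit structure of x ↦ 35x mod 87: 8 orbits of sizes [14, 14, 14, 14, 14, 14, 2, 1].
Σ(ℓ_i−1) = 87−8 = 79; sign = (−1)^79 = -1.

-1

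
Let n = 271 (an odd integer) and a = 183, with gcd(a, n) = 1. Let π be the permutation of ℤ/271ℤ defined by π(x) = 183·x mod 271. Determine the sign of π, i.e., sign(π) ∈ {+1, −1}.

-1

Start at x=246: 246 → 32 → 165 → 114 → 266 → 169 → 33 → … (one orbit).
Cycle type of π: 54×5 + 1; total 6 cycles.
Σ(ℓ_i−1) = 271−6 = 265; sign = (−1)^265 = -1.
The Jacobi symbol (183|271) = -1 (Zolotarev) agrees.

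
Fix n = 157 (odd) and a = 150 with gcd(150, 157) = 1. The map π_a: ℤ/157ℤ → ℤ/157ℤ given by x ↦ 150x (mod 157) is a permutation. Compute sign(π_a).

Trace 75: π^k(75) = [75, 103, 64, 23, 153, 28, 118] for k=0..6.
4 cycles of lengths [52, 52, 52, 1].
Σ(ℓ_i−1) = 157−4 = 153; sign = (−1)^153 = -1.

-1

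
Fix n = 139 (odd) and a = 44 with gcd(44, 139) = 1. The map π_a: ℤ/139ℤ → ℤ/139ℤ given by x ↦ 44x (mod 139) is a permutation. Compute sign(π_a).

+1

Trace 131: π^k(131) = [131, 65, 80, 45, 34, 106, 77] for k=0..6.
The orbit structure of x ↦ 44x mod 139: 7 orbits of sizes [23, 23, 23, 23, 23, 23, 1].
Σ(ℓ_i−1) = 139−7 = 132; sign = (−1)^132 = +1.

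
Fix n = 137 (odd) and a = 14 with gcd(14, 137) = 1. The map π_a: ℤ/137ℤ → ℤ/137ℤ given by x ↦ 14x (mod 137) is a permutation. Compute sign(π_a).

Start at x=136: 136 → 123 → 78 → 133 → 81 → 38 → 121 → … (one orbit).
π_14 has 5 disjoint cycles with lengths [34, 34, 34, 34, 1] on {0,…,136}.
Σ(ℓ_i−1) = 137−5 = 132; sign = (−1)^132 = +1.
Zolotarev: (14|137) = +1, matching the cycle-count sign.

+1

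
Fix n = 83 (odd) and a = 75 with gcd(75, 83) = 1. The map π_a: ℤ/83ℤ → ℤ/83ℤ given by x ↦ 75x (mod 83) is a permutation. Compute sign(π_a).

Trace 11: π^k(11) = [11, 78, 40, 12, 70, 21, 81] for k=0..6.
Cycle lengths of π_75 on ℤ/83ℤ: [41, 41, 1]; 3 cycles in total.
With 3 cycles on 83 points, sign = (−1)^{83−3} = +1.
Via Zolotarev, sign(π_{75}) = (75|83) = +1.

+1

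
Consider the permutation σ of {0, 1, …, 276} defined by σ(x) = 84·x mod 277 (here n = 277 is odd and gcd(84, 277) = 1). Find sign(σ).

+1

Start at x=27: 27 → 52 → 213 → 164 → 203 → 155 → 1 → … (one orbit).
π_84 has 13 disjoint cycles with lengths [23, 23, 23, 23, 23, 23, 23, 23, 23, 23, 23, 23, 1] on {0,…,276}.
Σ(ℓ_i−1) = 277−13 = 264; sign = (−1)^264 = +1.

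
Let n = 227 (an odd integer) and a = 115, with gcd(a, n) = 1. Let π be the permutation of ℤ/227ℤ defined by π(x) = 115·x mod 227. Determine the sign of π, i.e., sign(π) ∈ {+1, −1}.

Start at x=208: 208 → 85 → 14 → 21 → 145 → 104 → 156 → … (one orbit).
2 cycles of lengths [226, 1].
Σ(ℓ_i−1) = 227−2 = 225; sign = (−1)^225 = -1.
Check: (115/227) = -1 by Zolotarev.

-1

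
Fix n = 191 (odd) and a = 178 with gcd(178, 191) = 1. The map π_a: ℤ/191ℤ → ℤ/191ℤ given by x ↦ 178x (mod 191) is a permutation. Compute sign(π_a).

-1

Trace 120: π^k(120) = [120, 159, 34, 131, 16, 174, 30] for k=0..6.
Cycle lengths of π_178 on ℤ/191ℤ: [190, 1]; 2 cycles in total.
n − c = 191 − 2 = 189; sign = (−1)^189 = -1.
Check: (178/191) = -1 by Zolotarev.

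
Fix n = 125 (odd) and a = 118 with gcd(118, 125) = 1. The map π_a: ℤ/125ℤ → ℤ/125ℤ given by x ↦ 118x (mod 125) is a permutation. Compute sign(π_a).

-1

Trace 7: π^k(7) = [7, 76, 93, 99, 57, 101, 43] for k=0..6.
12 cycles of lengths [20, 20, 20, 20, 20, 4, 4, 4, 4, 4, 4, 1].
Σ(ℓ_i−1) = 125−12 = 113; sign = (−1)^113 = -1.
The Jacobi symbol (118|125) = -1 (Zolotarev) agrees.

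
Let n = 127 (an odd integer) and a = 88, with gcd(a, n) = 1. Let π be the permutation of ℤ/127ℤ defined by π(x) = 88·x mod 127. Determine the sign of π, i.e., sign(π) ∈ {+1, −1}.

+1

Orbit of 73 under x↦88x: [73, 74, 35, 32, 22, 31, 61]… (length divides ord_127(88)).
3 cycles of lengths [63, 63, 1].
With 3 cycles on 127 points, sign = (−1)^{127−3} = +1.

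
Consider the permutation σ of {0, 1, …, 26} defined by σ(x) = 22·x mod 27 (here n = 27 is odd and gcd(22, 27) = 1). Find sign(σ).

+1

Trace 7: π^k(7) = [7, 19, 13, 16, 1, 22, 25] for k=0..6.
Decompose π into cycles: lengths [9, 9, 3, 3, 1, 1, 1] (7 cycles, including the fixed point 0).
n − c = 27 − 7 = 20; sign = (−1)^20 = +1.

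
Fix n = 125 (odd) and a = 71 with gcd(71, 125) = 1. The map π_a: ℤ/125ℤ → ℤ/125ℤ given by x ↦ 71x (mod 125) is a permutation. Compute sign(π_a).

Start at x=76: 76 → 21 → 116 → 111 → 6 → 51 → 121 → … (one orbit).
The orbit structure of x ↦ 71x mod 125: 13 orbits of sizes [25, 25, 25, 25, 5, 5, 5, 5, 1, 1, 1, 1, 1].
With 13 cycles on 125 points, sign = (−1)^{125−13} = +1.
The Jacobi symbol (71|125) = +1 (Zolotarev) agrees.

+1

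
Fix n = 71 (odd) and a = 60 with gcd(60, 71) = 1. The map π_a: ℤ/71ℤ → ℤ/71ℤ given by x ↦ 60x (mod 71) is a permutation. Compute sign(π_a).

+1

Start at x=48: 48 → 40 → 57 → 12 → 10 → 32 → 3 → … (one orbit).
π_60 has 3 disjoint cycles with lengths [35, 35, 1] on {0,…,70}.
With 3 cycles on 71 points, sign = (−1)^{71−3} = +1.
(60|71)_J = +1 (Zolotarev's lemma cross-check).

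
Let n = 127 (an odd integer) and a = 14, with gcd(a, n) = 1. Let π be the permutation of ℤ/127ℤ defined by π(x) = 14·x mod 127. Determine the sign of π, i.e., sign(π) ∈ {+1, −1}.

Start at x=64: 64 → 7 → 98 → 102 → 31 → 53 → 107 → … (one orbit).
Decompose π into cycles: lengths [126, 1] (2 cycles, including the fixed point 0).
2 cycles on 127: each ℓ→(−1)^(ℓ−1), product (−1)^125 = -1.
(14|127)_J = -1 (Zolotarev's lemma cross-check).

-1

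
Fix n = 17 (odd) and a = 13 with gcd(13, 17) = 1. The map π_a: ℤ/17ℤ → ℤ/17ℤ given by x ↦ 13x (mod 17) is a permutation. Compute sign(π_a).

+1

Orbit of 16 under x↦13x: [16, 4, 1, 13]… (length divides ord_17(13)).
Decompose π into cycles: lengths [4, 4, 4, 4, 1] (5 cycles, including the fixed point 0).
n − c = 17 − 5 = 12; sign = (−1)^12 = +1.
Via Zolotarev, sign(π_{13}) = (13|17) = +1.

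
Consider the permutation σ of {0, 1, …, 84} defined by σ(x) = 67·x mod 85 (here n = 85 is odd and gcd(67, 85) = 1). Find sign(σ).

-1

Start at x=33: 33 → 1 → 67 → 69 → 33 (one orbit).
Decompose π into cycles: lengths [4, 4, 4, 4, 4, 4, 4, 4, 4, 4, 4, 4, 4, 4, 4, 4, 4, 2, 2, 2, 2, 2, 2, 2, 2, 1] (26 cycles, including the fixed point 0).
With 26 cycles on 85 points, sign = (−1)^{85−26} = -1.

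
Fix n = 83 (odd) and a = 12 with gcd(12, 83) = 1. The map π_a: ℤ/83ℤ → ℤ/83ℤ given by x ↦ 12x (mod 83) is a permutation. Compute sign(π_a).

Orbit of 25 under x↦12x: [25, 51, 31, 40, 65, 33, 64]… (length divides ord_83(12)).
3 cycles of lengths [41, 41, 1].
n − c = 83 − 3 = 80; sign = (−1)^80 = +1.
Via Zolotarev, sign(π_{12}) = (12|83) = +1.

+1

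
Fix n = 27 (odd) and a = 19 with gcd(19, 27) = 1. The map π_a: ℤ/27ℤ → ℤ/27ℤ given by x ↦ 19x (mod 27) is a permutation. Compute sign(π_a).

Start at x=1: 1 → 19 → 10 → 1 (one orbit).
Decompose π into cycles: lengths [3, 3, 3, 3, 3, 3, 1, 1, 1, 1, 1, 1, 1, 1, 1] (15 cycles, including the fixed point 0).
sign(π) = (−1)^{n − #cycles} = (−1)^{27−15} = (−1)^12 = +1.

+1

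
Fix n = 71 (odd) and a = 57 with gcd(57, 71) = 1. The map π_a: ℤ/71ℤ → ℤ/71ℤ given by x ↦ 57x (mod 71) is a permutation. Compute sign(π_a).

Start at x=1: 1 → 57 → 54 → 25 → 5 → 1 (one orbit).
The orbit structure of x ↦ 57x mod 71: 15 orbits of sizes [5, 5, 5, 5, 5, 5, 5, 5, 5, 5, 5, 5, 5, 5, 1].
n − c = 71 − 15 = 56; sign = (−1)^56 = +1.
Check: (57/71) = +1 by Zolotarev.

+1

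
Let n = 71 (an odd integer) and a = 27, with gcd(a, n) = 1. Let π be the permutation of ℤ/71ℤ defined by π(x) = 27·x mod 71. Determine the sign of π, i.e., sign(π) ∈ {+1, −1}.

Trace 12: π^k(12) = [12, 40, 15, 50, 1, 27, 19] for k=0..6.
The orbit structure of x ↦ 27x mod 71: 3 orbits of sizes [35, 35, 1].
71 − 3 = 68 transpositions; sign(π) = (−1)^68 = +1.
Zolotarev: (27|71) = +1, matching the cycle-count sign.

+1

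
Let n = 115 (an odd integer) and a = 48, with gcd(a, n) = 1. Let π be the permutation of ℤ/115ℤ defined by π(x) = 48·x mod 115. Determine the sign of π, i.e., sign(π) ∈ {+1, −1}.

Orbit of 6 under x↦48x: [6, 58, 24, 2, 96, 8, 39]… (length divides ord_115(48)).
The orbit structure of x ↦ 48x mod 115: 6 orbits of sizes [44, 44, 11, 11, 4, 1].
6 cycles on 115: each ℓ→(−1)^(ℓ−1), product (−1)^109 = -1.
Zolotarev: (48|115) = -1, matching the cycle-count sign.

-1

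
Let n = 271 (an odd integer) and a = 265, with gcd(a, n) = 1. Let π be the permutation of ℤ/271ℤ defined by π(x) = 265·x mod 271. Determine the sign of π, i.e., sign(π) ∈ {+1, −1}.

Start at x=98: 98 → 225 → 5 → 241 → 180 → 4 → 247 → … (one orbit).
Cycle type of π: 135×2 + 1; total 3 cycles.
With 3 cycles on 271 points, sign = (−1)^{271−3} = +1.

+1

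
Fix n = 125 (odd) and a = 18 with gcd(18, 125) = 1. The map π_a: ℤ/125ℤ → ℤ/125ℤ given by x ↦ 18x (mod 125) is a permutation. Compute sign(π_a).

Start at x=43: 43 → 24 → 57 → 26 → 93 → 49 → 7 → … (one orbit).
Decompose π into cycles: lengths [20, 20, 20, 20, 20, 4, 4, 4, 4, 4, 4, 1] (12 cycles, including the fixed point 0).
Σ(ℓ_i−1) = 125−12 = 113; sign = (−1)^113 = -1.

-1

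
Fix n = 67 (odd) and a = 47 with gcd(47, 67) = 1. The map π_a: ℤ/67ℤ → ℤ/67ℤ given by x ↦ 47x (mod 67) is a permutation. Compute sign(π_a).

+1

Orbit of 39 under x↦47x: [39, 24, 56, 19, 22, 29, 23]… (length divides ord_67(47)).
Cycle type of π: 33×2 + 1; total 3 cycles.
sign(π) = (−1)^{n − #cycles} = (−1)^{67−3} = (−1)^64 = +1.
Zolotarev: (47|67) = +1, matching the cycle-count sign.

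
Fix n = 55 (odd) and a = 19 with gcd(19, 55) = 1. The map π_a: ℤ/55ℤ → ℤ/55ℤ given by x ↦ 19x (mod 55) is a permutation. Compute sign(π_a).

-1

Start at x=1: 1 → 19 → 31 → 39 → 26 → 54 → 36 → … (one orbit).
Decompose π into cycles: lengths [10, 10, 10, 10, 10, 2, 2, 1] (8 cycles, including the fixed point 0).
Σ(ℓ_i−1) = 55−8 = 47; sign = (−1)^47 = -1.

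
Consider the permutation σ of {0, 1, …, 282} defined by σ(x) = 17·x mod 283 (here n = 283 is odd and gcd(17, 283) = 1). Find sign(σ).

Start at x=122: 122 → 93 → 166 → 275 → 147 → 235 → 33 → … (one orbit).
Cycle lengths of π_17 on ℤ/283ℤ: [282, 1]; 2 cycles in total.
Σ(ℓ_i−1) = 283−2 = 281; sign = (−1)^281 = -1.

-1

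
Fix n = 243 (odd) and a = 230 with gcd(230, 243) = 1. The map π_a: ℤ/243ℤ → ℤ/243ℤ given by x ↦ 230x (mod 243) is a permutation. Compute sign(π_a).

-1

Orbit of 107 under x↦230x: [107, 67, 101, 145, 59, 205, 8]… (length divides ord_243(230)).
Decompose π into cycles: lengths [162, 54, 18, 6, 2, 1] (6 cycles, including the fixed point 0).
6 cycles on 243: each ℓ→(−1)^(ℓ−1), product (−1)^237 = -1.
(230|243)_J = -1 (Zolotarev's lemma cross-check).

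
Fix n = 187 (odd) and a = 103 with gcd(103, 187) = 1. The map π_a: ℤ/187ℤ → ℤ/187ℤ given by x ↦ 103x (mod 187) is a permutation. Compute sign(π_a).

+1

Orbit of 69 under x↦103x: [69, 1, 103, 137, 86]… (length divides ord_187(103)).
Cycle lengths of π_103 on ℤ/187ℤ: [5, 5, 5, 5, 5, 5, 5, 5, 5, 5, 5, 5, 5, 5, 5, 5, 5, 5, 5, 5, 5, 5, 5, 5, 5, 5, 5, 5, 5, 5, 5, 5, 5, 5, 1, 1, 1, 1, 1, 1, 1, 1, 1, 1, 1, 1, 1, 1, 1, 1, 1]; 51 cycles in total.
Σ(ℓ_i−1) = 187−51 = 136; sign = (−1)^136 = +1.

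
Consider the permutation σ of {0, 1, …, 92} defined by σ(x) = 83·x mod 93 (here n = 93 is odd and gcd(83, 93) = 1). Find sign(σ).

+1

Trace 23: π^k(23) = [23, 49, 68, 64, 11, 76, 77] for k=0..6.
Cycle type of π: 30×3 + 2 + 1; total 5 cycles.
Σ(ℓ_i−1) = 93−5 = 88; sign = (−1)^88 = +1.
Via Zolotarev, sign(π_{83}) = (83|93) = +1.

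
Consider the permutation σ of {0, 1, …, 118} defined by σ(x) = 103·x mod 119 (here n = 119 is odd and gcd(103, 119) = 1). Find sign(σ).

-1

Orbit of 1 under x↦103x: [1, 103, 18, 69, 86, 52]… (length divides ord_119(103)).
π_103 has 34 disjoint cycles with lengths [6, 6, 6, 6, 6, 6, 6, 6, 6, 6, 6, 6, 6, 6, 6, 6, 6, 1, 1, 1, 1, 1, 1, 1, 1, 1, 1, 1, 1, 1, 1, 1, 1, 1] on {0,…,118}.
119 − 34 = 85 transpositions; sign(π) = (−1)^85 = -1.
Via Zolotarev, sign(π_{103}) = (103|119) = -1.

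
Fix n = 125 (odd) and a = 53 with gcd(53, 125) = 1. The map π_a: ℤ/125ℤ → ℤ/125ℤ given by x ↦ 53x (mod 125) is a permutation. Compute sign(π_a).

-1

Orbit of 94 under x↦53x: [94, 107, 46, 63, 89, 92, 1]… (length divides ord_125(53)).
Decompose π into cycles: lengths [100, 20, 4, 1] (4 cycles, including the fixed point 0).
With 4 cycles on 125 points, sign = (−1)^{125−4} = -1.
Check: (53/125) = -1 by Zolotarev.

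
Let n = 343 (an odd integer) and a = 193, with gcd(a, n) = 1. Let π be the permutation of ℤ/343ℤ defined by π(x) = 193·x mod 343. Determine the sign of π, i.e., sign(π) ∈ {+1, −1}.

Start at x=172: 172 → 268 → 274 → 60 → 261 → 295 → 340 → … (one orbit).
Cycle lengths of π_193 on ℤ/343ℤ: [147, 147, 21, 21, 3, 3, 1]; 7 cycles in total.
Σ(ℓ_i−1) = 343−7 = 336; sign = (−1)^336 = +1.

+1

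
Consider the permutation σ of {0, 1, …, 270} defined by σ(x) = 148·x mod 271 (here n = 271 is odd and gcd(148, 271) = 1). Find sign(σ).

+1

Orbit of 242 under x↦148x: [242, 44, 8, 100, 166, 178, 57]… (length divides ord_271(148)).
π_148 has 7 disjoint cycles with lengths [45, 45, 45, 45, 45, 45, 1] on {0,…,270}.
sign(π) = (−1)^{n − #cycles} = (−1)^{271−7} = (−1)^264 = +1.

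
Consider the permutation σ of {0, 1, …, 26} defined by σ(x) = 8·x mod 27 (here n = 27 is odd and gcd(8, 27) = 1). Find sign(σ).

Orbit of 1 under x↦8x: [1, 8, 10, 26, 19, 17]… (length divides ord_27(8)).
Cycle lengths of π_8 on ℤ/27ℤ: [6, 6, 6, 2, 2, 2, 2, 1]; 8 cycles in total.
sign(π) = (−1)^{n − #cycles} = (−1)^{27−8} = (−1)^19 = -1.
The Jacobi symbol (8|27) = -1 (Zolotarev) agrees.

-1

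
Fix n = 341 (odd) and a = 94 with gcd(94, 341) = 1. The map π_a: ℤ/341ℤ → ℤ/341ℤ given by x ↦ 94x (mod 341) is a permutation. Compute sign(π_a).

Start at x=32: 32 → 280 → 63 → 125 → 156 → 1 → 94 → … (one orbit).
Cycle type of π: 10×31 + 1×31; total 62 cycles.
With 62 cycles on 341 points, sign = (−1)^{341−62} = -1.

-1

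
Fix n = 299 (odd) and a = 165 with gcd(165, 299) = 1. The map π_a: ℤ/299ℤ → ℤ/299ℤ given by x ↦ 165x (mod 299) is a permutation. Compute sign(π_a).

+1

Orbit of 100 under x↦165x: [100, 55, 105, 282, 185, 27, 269]… (length divides ord_299(165)).
The orbit structure of x ↦ 165x mod 299: 15 orbits of sizes [33, 33, 33, 33, 33, 33, 33, 33, 11, 11, 3, 3, 3, 3, 1].
299 − 15 = 284 transpositions; sign(π) = (−1)^284 = +1.
The Jacobi symbol (165|299) = +1 (Zolotarev) agrees.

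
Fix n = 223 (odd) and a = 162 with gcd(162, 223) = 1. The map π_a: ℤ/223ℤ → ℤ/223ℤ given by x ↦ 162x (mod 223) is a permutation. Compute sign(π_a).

Trace 139: π^k(139) = [139, 218, 82, 127, 58, 30, 177] for k=0..6.
Decompose π into cycles: lengths [111, 111, 1] (3 cycles, including the fixed point 0).
3 cycles on 223: each ℓ→(−1)^(ℓ−1), product (−1)^220 = +1.

+1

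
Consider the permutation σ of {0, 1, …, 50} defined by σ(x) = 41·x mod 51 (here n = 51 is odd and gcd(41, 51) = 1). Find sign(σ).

+1

Orbit of 41 under x↦41x: [41, 49, 20, 4, 11, 43, 29]… (length divides ord_51(41)).
5 cycles of lengths [16, 16, 16, 2, 1].
n − c = 51 − 5 = 46; sign = (−1)^46 = +1.
The Jacobi symbol (41|51) = +1 (Zolotarev) agrees.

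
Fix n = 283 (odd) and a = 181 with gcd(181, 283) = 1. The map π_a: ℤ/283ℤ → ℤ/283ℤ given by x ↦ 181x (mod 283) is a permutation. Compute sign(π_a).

+1

Orbit of 181 under x↦181x: [181, 216, 42, 244, 16, 66, 60]… (length divides ord_283(181)).
The orbit structure of x ↦ 181x mod 283: 7 orbits of sizes [47, 47, 47, 47, 47, 47, 1].
sign(π) = (−1)^{n − #cycles} = (−1)^{283−7} = (−1)^276 = +1.
Zolotarev: (181|283) = +1, matching the cycle-count sign.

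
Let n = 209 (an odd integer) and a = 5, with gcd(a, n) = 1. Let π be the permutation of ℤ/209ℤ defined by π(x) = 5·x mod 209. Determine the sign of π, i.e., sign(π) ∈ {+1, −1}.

+1

Trace 159: π^k(159) = [159, 168, 4, 20, 100, 82, 201] for k=0..6.
π_5 has 9 disjoint cycles with lengths [45, 45, 45, 45, 9, 9, 5, 5, 1] on {0,…,208}.
Σ(ℓ_i−1) = 209−9 = 200; sign = (−1)^200 = +1.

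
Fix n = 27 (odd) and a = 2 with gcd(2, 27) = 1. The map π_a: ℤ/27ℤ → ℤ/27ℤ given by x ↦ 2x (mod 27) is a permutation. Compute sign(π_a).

-1

Start at x=14: 14 → 1 → 2 → 4 → 8 → 16 → 5 → … (one orbit).
Cycle lengths of π_2 on ℤ/27ℤ: [18, 6, 2, 1]; 4 cycles in total.
sign(π) = (−1)^{n − #cycles} = (−1)^{27−4} = (−1)^23 = -1.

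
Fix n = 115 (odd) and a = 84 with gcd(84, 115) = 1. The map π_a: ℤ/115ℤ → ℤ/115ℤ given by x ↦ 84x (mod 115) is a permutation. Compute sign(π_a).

-1

Orbit of 89 under x↦84x: [89, 1, 84, 41, 109, 71, 99]… (length divides ord_115(84)).
The orbit structure of x ↦ 84x mod 115: 8 orbits of sizes [22, 22, 22, 22, 22, 2, 2, 1].
Σ(ℓ_i−1) = 115−8 = 107; sign = (−1)^107 = -1.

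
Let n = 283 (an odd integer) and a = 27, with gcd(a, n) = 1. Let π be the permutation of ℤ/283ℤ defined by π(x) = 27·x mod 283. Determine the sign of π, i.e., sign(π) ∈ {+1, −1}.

-1

Start at x=116: 116 → 19 → 230 → 267 → 134 → 222 → 51 → … (one orbit).
π_27 has 4 disjoint cycles with lengths [94, 94, 94, 1] on {0,…,282}.
283 − 4 = 279 transpositions; sign(π) = (−1)^279 = -1.
Zolotarev: (27|283) = -1, matching the cycle-count sign.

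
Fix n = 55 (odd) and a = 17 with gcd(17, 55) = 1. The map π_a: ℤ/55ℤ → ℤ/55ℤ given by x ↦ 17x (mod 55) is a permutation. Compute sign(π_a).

+1

Start at x=4: 4 → 13 → 1 → 17 → 14 → 18 → 31 → … (one orbit).
Cycle type of π: 20×2 + 10 + 4 + 1; total 5 cycles.
55 − 5 = 50 transpositions; sign(π) = (−1)^50 = +1.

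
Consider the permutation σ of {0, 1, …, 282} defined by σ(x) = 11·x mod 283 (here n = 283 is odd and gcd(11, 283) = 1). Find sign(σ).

Start at x=7: 7 → 77 → 281 → 261 → 41 → 168 → 150 → … (one orbit).
The orbit structure of x ↦ 11x mod 283: 3 orbits of sizes [141, 141, 1].
3 cycles on 283: each ℓ→(−1)^(ℓ−1), product (−1)^280 = +1.

+1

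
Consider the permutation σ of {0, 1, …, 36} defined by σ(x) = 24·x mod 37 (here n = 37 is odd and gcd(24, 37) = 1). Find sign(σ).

Start at x=24: 24 → 21 → 23 → 34 → 2 → 11 → 5 → … (one orbit).
π_24 has 2 disjoint cycles with lengths [36, 1] on {0,…,36}.
2 cycles on 37: each ℓ→(−1)^(ℓ−1), product (−1)^35 = -1.
Zolotarev: (24|37) = -1, matching the cycle-count sign.

-1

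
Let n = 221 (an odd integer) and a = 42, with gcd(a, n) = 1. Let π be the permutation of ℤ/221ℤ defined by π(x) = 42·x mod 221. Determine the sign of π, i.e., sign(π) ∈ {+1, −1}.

+1

Trace 157: π^k(157) = [157, 185, 35, 144, 81, 87, 118] for k=0..6.
Cycle lengths of π_42 on ℤ/221ℤ: [24, 24, 24, 24, 24, 24, 24, 24, 8, 8, 3, 3, 3, 3, 1]; 15 cycles in total.
221 − 15 = 206 transpositions; sign(π) = (−1)^206 = +1.
The Jacobi symbol (42|221) = +1 (Zolotarev) agrees.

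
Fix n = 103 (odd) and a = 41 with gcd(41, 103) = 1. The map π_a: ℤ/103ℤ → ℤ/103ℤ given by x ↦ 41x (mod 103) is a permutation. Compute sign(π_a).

+1

Start at x=19: 19 → 58 → 9 → 60 → 91 → 23 → 16 → … (one orbit).
π_41 has 3 disjoint cycles with lengths [51, 51, 1] on {0,…,102}.
Σ(ℓ_i−1) = 103−3 = 100; sign = (−1)^100 = +1.
The Jacobi symbol (41|103) = +1 (Zolotarev) agrees.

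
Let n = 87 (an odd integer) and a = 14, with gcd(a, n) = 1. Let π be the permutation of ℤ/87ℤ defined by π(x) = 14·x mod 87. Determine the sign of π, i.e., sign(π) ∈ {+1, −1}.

+1

Trace 34: π^k(34) = [34, 41, 52, 32, 13, 8, 25] for k=0..6.
Cycle type of π: 28×3 + 2 + 1; total 5 cycles.
Σ(ℓ_i−1) = 87−5 = 82; sign = (−1)^82 = +1.
Zolotarev: (14|87) = +1, matching the cycle-count sign.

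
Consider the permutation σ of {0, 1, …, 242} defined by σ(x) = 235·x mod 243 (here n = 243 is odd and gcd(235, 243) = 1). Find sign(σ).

Trace 10: π^k(10) = [10, 163, 154, 226, 136, 127, 199] for k=0..6.
The orbit structure of x ↦ 235x mod 243: 27 orbits of sizes [27, 27, 27, 27, 27, 27, 9, 9, 9, 9, 9, 9, 3, 3, 3, 3, 3, 3, 1, 1, 1, 1, 1, 1, 1, 1, 1].
n − c = 243 − 27 = 216; sign = (−1)^216 = +1.

+1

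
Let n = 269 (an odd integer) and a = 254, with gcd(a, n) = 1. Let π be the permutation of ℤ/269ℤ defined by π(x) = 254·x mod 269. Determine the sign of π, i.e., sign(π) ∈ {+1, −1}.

Trace 71: π^k(71) = [71, 11, 104, 54, 266, 45, 132] for k=0..6.
2 cycles of lengths [268, 1].
269 − 2 = 267 transpositions; sign(π) = (−1)^267 = -1.
(254|269)_J = -1 (Zolotarev's lemma cross-check).

-1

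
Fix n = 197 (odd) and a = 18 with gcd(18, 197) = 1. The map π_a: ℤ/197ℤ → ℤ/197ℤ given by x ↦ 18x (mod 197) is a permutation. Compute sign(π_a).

-1

Trace 171: π^k(171) = [171, 123, 47, 58, 59, 77, 7] for k=0..6.
2 cycles of lengths [196, 1].
197 − 2 = 195 transpositions; sign(π) = (−1)^195 = -1.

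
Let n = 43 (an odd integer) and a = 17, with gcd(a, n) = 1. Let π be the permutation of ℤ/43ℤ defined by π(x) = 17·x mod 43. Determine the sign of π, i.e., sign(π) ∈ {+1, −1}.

+1

Trace 40: π^k(40) = [40, 35, 36, 10, 41, 9, 24] for k=0..6.
π_17 has 3 disjoint cycles with lengths [21, 21, 1] on {0,…,42}.
43 − 3 = 40 transpositions; sign(π) = (−1)^40 = +1.
(17|43)_J = +1 (Zolotarev's lemma cross-check).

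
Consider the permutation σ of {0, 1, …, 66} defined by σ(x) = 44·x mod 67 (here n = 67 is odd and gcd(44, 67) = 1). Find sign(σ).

-1

Trace 2: π^k(2) = [2, 21, 53, 54, 31, 24, 51] for k=0..6.
Decompose π into cycles: lengths [66, 1] (2 cycles, including the fixed point 0).
2 cycles on 67: each ℓ→(−1)^(ℓ−1), product (−1)^65 = -1.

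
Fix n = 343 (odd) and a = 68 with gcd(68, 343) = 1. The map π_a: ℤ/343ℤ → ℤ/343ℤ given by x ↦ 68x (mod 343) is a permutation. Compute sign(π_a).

-1

Start at x=117: 117 → 67 → 97 → 79 → 227 → 1 → 68 → … (one orbit).
π_68 has 16 disjoint cycles with lengths [42, 42, 42, 42, 42, 42, 42, 6, 6, 6, 6, 6, 6, 6, 6, 1] on {0,…,342}.
With 16 cycles on 343 points, sign = (−1)^{343−16} = -1.
Zolotarev: (68|343) = -1, matching the cycle-count sign.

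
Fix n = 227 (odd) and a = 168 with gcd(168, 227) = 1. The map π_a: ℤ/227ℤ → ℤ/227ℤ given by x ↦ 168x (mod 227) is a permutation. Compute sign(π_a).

-1

Trace 167: π^k(167) = [167, 135, 207, 45, 69, 15, 23] for k=0..6.
Decompose π into cycles: lengths [226, 1] (2 cycles, including the fixed point 0).
Σ(ℓ_i−1) = 227−2 = 225; sign = (−1)^225 = -1.
(168|227)_J = -1 (Zolotarev's lemma cross-check).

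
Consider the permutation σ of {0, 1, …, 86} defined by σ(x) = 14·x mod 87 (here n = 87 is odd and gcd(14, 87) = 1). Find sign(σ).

+1

Orbit of 47 under x↦14x: [47, 49, 77, 34, 41, 52, 32]… (length divides ord_87(14)).
Cycle lengths of π_14 on ℤ/87ℤ: [28, 28, 28, 2, 1]; 5 cycles in total.
87 − 5 = 82 transpositions; sign(π) = (−1)^82 = +1.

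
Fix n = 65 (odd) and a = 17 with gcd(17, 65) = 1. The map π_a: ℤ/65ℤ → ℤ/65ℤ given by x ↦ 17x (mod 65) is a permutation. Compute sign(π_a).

-1

Orbit of 29 under x↦17x: [29, 38, 61, 62, 14, 43, 16]… (length divides ord_65(17)).
Decompose π into cycles: lengths [12, 12, 12, 12, 6, 6, 4, 1] (8 cycles, including the fixed point 0).
Σ(ℓ_i−1) = 65−8 = 57; sign = (−1)^57 = -1.
Zolotarev: (17|65) = -1, matching the cycle-count sign.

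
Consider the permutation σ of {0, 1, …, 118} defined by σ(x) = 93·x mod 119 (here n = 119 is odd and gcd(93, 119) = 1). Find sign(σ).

+1

Start at x=64: 64 → 2 → 67 → 43 → 72 → 32 → 1 → … (one orbit).
The orbit structure of x ↦ 93x mod 119: 9 orbits of sizes [24, 24, 24, 24, 8, 8, 3, 3, 1].
119 − 9 = 110 transpositions; sign(π) = (−1)^110 = +1.
The Jacobi symbol (93|119) = +1 (Zolotarev) agrees.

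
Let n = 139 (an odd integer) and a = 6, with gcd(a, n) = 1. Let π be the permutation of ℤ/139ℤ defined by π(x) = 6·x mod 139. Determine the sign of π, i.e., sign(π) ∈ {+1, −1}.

+1

Trace 6: π^k(6) = [6, 36, 77, 45, 131, 91, 129] for k=0..6.
Cycle lengths of π_6 on ℤ/139ℤ: [23, 23, 23, 23, 23, 23, 1]; 7 cycles in total.
7 cycles on 139: each ℓ→(−1)^(ℓ−1), product (−1)^132 = +1.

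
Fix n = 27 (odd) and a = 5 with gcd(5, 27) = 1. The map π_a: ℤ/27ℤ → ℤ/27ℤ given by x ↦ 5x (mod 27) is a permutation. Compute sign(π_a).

-1

Trace 11: π^k(11) = [11, 1, 5, 25, 17, 4, 20] for k=0..6.
π_5 has 4 disjoint cycles with lengths [18, 6, 2, 1] on {0,…,26}.
4 cycles on 27: each ℓ→(−1)^(ℓ−1), product (−1)^23 = -1.
Check: (5/27) = -1 by Zolotarev.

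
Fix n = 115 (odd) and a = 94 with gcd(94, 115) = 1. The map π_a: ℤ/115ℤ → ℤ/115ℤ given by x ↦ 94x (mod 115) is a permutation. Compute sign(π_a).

+1

Orbit of 41 under x↦94x: [41, 59, 26, 29, 81, 24, 71]… (length divides ord_115(94)).
Cycle lengths of π_94 on ℤ/115ℤ: [22, 22, 22, 22, 11, 11, 2, 2, 1]; 9 cycles in total.
9 cycles on 115: each ℓ→(−1)^(ℓ−1), product (−1)^106 = +1.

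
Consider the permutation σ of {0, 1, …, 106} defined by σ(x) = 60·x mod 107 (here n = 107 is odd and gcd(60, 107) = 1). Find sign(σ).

-1

Trace 98: π^k(98) = [98, 102, 21, 83, 58, 56, 43] for k=0..6.
2 cycles of lengths [106, 1].
Σ(ℓ_i−1) = 107−2 = 105; sign = (−1)^105 = -1.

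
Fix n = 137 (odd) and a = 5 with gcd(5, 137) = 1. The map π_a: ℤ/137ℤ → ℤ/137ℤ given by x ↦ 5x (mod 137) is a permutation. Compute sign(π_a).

-1

Start at x=92: 92 → 49 → 108 → 129 → 97 → 74 → 96 → … (one orbit).
2 cycles of lengths [136, 1].
sign(π) = (−1)^{n − #cycles} = (−1)^{137−2} = (−1)^135 = -1.
Check: (5/137) = -1 by Zolotarev.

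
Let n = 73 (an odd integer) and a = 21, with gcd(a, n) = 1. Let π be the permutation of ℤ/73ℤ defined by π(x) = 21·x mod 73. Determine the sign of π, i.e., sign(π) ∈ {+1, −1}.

Orbit of 24 under x↦21x: [24, 66, 72, 52, 70, 10, 64]… (length divides ord_73(21)).
Decompose π into cycles: lengths [24, 24, 24, 1] (4 cycles, including the fixed point 0).
73 − 4 = 69 transpositions; sign(π) = (−1)^69 = -1.

-1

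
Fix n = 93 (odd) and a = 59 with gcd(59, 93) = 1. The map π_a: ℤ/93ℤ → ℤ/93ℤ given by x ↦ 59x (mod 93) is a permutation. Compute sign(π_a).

Trace 47: π^k(47) = [47, 76, 20, 64, 56, 49, 8] for k=0..6.
π_59 has 6 disjoint cycles with lengths [30, 30, 15, 15, 2, 1] on {0,…,92}.
6 cycles on 93: each ℓ→(−1)^(ℓ−1), product (−1)^87 = -1.
(59|93)_J = -1 (Zolotarev's lemma cross-check).

-1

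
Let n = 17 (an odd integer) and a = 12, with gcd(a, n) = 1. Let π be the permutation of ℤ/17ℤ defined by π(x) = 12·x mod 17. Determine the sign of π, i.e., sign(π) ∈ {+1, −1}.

Trace 15: π^k(15) = [15, 10, 1, 12, 8, 11, 13] for k=0..6.
Cycle lengths of π_12 on ℤ/17ℤ: [16, 1]; 2 cycles in total.
2 cycles on 17: each ℓ→(−1)^(ℓ−1), product (−1)^15 = -1.
(12|17)_J = -1 (Zolotarev's lemma cross-check).

-1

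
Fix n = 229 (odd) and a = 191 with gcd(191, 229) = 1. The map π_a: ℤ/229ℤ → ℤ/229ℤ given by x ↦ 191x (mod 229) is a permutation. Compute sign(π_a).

Trace 85: π^k(85) = [85, 205, 225, 152, 178, 106, 94] for k=0..6.
2 cycles of lengths [228, 1].
Σ(ℓ_i−1) = 229−2 = 227; sign = (−1)^227 = -1.

-1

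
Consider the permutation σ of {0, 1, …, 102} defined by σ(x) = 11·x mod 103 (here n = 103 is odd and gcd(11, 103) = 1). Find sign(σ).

-1

Start at x=45: 45 → 83 → 89 → 52 → 57 → 9 → 99 → … (one orbit).
2 cycles of lengths [102, 1].
2 cycles on 103: each ℓ→(−1)^(ℓ−1), product (−1)^101 = -1.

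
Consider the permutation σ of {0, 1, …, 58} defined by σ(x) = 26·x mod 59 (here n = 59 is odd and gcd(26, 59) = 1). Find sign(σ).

Trace 22: π^k(22) = [22, 41, 4, 45, 49, 35, 25] for k=0..6.
Cycle lengths of π_26 on ℤ/59ℤ: [29, 29, 1]; 3 cycles in total.
With 3 cycles on 59 points, sign = (−1)^{59−3} = +1.

+1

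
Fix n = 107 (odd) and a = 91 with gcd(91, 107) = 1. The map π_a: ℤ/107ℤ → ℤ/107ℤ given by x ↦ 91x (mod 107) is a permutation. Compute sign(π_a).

Start at x=91: 91 → 42 → 77 → 52 → 24 → 44 → 45 → … (one orbit).
Cycle lengths of π_91 on ℤ/107ℤ: [106, 1]; 2 cycles in total.
sign(π) = (−1)^{n − #cycles} = (−1)^{107−2} = (−1)^105 = -1.
(91|107)_J = -1 (Zolotarev's lemma cross-check).

-1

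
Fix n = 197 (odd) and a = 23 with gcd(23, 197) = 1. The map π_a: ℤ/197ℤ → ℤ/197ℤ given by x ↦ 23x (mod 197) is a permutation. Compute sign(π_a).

Orbit of 100 under x↦23x: [100, 133, 104, 28, 53, 37, 63]… (length divides ord_197(23)).
Cycle type of π: 49×4 + 1; total 5 cycles.
197 − 5 = 192 transpositions; sign(π) = (−1)^192 = +1.
(23|197)_J = +1 (Zolotarev's lemma cross-check).

+1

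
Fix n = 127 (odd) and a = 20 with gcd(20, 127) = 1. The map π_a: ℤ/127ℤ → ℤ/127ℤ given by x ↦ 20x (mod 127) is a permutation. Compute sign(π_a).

-1

Trace 107: π^k(107) = [107, 108, 1, 20, 19, 126] for k=0..5.
Cycle lengths of π_20 on ℤ/127ℤ: [6, 6, 6, 6, 6, 6, 6, 6, 6, 6, 6, 6, 6, 6, 6, 6, 6, 6, 6, 6, 6, 1]; 22 cycles in total.
22 cycles on 127: each ℓ→(−1)^(ℓ−1), product (−1)^105 = -1.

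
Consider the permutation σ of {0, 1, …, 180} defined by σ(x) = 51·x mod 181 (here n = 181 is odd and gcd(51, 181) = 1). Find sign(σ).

-1

Trace 159: π^k(159) = [159, 145, 155, 122, 68, 29, 31] for k=0..6.
Cycle type of π: 60×3 + 1; total 4 cycles.
With 4 cycles on 181 points, sign = (−1)^{181−4} = -1.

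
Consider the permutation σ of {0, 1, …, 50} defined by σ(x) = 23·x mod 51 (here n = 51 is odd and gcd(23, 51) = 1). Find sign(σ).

Orbit of 41 under x↦23x: [41, 25, 14, 16, 11, 49, 5]… (length divides ord_51(23)).
Decompose π into cycles: lengths [16, 16, 16, 2, 1] (5 cycles, including the fixed point 0).
sign(π) = (−1)^{n − #cycles} = (−1)^{51−5} = (−1)^46 = +1.

+1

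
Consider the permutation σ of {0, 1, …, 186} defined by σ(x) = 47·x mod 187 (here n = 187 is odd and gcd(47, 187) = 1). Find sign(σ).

Start at x=1: 1 → 47 → 152 → 38 → 103 → 166 → 135 → … (one orbit).
Cycle lengths of π_47 on ℤ/187ℤ: [20, 20, 20, 20, 20, 20, 20, 20, 5, 5, 4, 4, 4, 4, 1]; 15 cycles in total.
n − c = 187 − 15 = 172; sign = (−1)^172 = +1.

+1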